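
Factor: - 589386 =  - 2^1*3^1*7^1*14033^1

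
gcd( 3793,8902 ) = 1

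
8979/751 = 11+ 718/751 = 11.96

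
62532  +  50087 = 112619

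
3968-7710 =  - 3742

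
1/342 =1/342 = 0.00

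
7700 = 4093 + 3607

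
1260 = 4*315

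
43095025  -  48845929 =-5750904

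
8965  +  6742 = 15707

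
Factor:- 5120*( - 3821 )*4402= 2^11*5^1 * 31^1*71^1*3821^1 = 86118615040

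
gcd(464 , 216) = 8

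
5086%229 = 48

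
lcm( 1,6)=6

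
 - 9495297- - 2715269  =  -6780028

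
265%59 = 29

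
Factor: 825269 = 61^1*83^1*163^1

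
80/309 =80/309 = 0.26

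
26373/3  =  8791 = 8791.00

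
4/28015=4/28015=0.00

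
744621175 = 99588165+645033010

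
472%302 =170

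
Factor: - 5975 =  - 5^2  *  239^1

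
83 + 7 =90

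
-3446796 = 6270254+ - 9717050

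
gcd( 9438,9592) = 22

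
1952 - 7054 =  - 5102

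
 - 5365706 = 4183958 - 9549664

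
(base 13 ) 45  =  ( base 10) 57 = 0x39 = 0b111001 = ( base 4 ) 321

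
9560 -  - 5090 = 14650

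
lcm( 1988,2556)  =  17892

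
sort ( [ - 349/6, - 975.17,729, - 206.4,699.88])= [ - 975.17,  -  206.4 , - 349/6,699.88 , 729]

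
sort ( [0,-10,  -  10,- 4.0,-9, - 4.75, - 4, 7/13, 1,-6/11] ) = [-10, - 10, - 9, - 4.75,-4.0, - 4,-6/11,0,7/13, 1]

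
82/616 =41/308 =0.13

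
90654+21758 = 112412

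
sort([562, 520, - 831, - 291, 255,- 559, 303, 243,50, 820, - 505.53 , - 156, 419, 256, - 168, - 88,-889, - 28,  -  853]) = [ -889, - 853, - 831, - 559,-505.53, - 291,  -  168, - 156, - 88, - 28, 50, 243, 255,256, 303,  419, 520, 562,820]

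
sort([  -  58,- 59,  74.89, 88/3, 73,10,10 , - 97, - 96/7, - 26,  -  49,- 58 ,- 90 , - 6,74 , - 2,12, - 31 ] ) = [ - 97,-90, - 59 , - 58,-58, - 49, - 31, - 26, - 96/7, - 6,  -  2,10,10,12,  88/3,73,74,74.89]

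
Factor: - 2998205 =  - 5^1*7^1*17^1*5039^1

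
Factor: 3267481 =7^1*607^1 * 769^1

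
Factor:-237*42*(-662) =6589548=2^2*3^2*7^1*79^1 * 331^1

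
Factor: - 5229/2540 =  - 2^(-2) * 3^2 * 5^( -1 )*7^1 * 83^1 * 127^(-1)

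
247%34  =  9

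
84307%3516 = 3439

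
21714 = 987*22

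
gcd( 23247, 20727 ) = 63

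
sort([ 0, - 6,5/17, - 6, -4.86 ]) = [ - 6, - 6,-4.86,0, 5/17] 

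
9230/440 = 923/44  =  20.98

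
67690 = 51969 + 15721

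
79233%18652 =4625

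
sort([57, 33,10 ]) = [10, 33, 57] 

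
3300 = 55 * 60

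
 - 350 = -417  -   - 67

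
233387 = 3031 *77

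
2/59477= 2/59477 = 0.00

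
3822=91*42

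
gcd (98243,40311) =1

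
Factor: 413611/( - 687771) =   -  3^ ( - 4)*7^(- 1)*11^1*19^1*  1213^( - 1)*1979^1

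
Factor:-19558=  - 2^1*7^1*11^1 * 127^1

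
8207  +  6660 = 14867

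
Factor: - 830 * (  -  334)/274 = 2^1 * 5^1 * 83^1*137^( - 1) * 167^1 = 138610/137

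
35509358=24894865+10614493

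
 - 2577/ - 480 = 5+59/160 = 5.37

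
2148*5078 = 10907544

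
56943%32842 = 24101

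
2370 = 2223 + 147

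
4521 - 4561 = - 40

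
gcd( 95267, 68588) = 1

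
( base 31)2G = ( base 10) 78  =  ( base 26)30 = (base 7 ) 141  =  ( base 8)116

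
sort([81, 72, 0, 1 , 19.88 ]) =[0 , 1,  19.88, 72, 81 ]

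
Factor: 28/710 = 2^1 * 5^(  -  1)*7^1*71^( -1 ) = 14/355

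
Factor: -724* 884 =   -  2^4*13^1 * 17^1*181^1 = - 640016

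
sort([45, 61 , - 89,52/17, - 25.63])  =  [ - 89,-25.63,52/17,45,  61 ]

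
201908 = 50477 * 4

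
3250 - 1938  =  1312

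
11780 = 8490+3290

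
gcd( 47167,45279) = 1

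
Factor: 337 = 337^1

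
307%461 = 307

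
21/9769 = 21/9769 = 0.00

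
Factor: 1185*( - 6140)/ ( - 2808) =2^(-1)*3^(-2)*5^2 *13^( - 1)*79^1* 307^1 = 606325/234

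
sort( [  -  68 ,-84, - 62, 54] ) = [ - 84,-68,-62, 54]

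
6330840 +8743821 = 15074661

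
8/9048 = 1/1131 = 0.00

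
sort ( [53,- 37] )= [ - 37 , 53 ]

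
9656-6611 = 3045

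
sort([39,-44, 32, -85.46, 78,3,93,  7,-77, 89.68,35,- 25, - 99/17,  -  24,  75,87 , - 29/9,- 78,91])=[ - 85.46, - 78, - 77, - 44,-25, - 24, - 99/17, - 29/9, 3,7,32,35, 39 , 75, 78,87, 89.68,91,93]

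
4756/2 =2378 = 2378.00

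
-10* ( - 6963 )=69630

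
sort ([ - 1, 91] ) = [ - 1, 91 ]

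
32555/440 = 73 + 87/88 =73.99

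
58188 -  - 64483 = 122671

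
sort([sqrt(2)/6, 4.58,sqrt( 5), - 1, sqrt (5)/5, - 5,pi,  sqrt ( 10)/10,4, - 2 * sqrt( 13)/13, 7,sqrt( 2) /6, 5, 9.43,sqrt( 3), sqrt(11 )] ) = [ - 5,-1, - 2 * sqrt(13)/13, sqrt( 2) /6, sqrt(2)/6, sqrt(10)/10,  sqrt (5 )/5, sqrt(3) , sqrt ( 5 ), pi, sqrt( 11), 4 , 4.58, 5, 7, 9.43 ] 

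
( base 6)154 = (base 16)46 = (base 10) 70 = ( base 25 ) 2K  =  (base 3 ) 2121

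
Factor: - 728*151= - 2^3 *7^1*13^1*151^1 =-109928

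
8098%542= 510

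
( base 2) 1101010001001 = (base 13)3127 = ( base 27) 98g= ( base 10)6793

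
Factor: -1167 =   -  3^1*389^1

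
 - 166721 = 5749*( - 29 )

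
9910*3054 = 30265140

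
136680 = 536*255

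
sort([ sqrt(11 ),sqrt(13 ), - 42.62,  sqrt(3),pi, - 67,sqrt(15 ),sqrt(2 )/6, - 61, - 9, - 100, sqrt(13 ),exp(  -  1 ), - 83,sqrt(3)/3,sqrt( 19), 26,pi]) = [ -100, - 83,-67, - 61,  -  42.62,-9,sqrt( 2 ) /6  ,  exp( - 1),sqrt(3)/3,sqrt( 3),pi,pi,sqrt(11 ),sqrt( 13 ) , sqrt(13),sqrt(15), sqrt(19 ),26]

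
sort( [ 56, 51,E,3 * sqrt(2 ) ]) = [ E,3 *sqrt (2 ), 51, 56]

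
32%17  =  15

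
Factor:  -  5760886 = -2^1*2880443^1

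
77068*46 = 3545128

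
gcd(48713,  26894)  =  7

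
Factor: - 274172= - 2^2*68543^1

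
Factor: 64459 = 73^1*883^1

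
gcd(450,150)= 150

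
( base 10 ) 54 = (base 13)42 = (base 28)1Q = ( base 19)2g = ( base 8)66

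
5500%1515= 955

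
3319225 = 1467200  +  1852025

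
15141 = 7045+8096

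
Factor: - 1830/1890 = -3^( -2)*7^( - 1)* 61^1 = -61/63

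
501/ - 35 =-501/35 = - 14.31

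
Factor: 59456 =2^6*929^1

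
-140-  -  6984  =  6844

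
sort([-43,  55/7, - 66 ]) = [-66  ,  -  43,55/7 ] 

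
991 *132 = 130812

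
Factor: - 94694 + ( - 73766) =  - 2^2*5^1*8423^1 =-168460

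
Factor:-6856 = -2^3*857^1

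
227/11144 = 227/11144 = 0.02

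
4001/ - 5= - 4001/5= -  800.20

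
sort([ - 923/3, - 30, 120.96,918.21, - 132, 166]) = [ - 923/3, - 132, - 30, 120.96,166,918.21]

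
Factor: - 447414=  -  2^1*3^1 * 11^1*6779^1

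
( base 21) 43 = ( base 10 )87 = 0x57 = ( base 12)73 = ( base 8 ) 127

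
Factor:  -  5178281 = -347^1*14923^1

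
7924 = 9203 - 1279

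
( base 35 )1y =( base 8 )105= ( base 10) 69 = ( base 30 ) 29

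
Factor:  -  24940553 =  - 11^1*37^1*233^1*263^1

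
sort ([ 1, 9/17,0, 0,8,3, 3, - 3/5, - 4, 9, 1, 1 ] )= [ - 4, - 3/5,0, 0,9/17,  1,  1, 1,3,3, 8, 9]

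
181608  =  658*276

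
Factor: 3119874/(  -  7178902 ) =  - 3^1*17^1*73^1*419^1 * 3589451^ ( - 1) =- 1559937/3589451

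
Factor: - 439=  - 439^1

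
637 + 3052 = 3689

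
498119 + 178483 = 676602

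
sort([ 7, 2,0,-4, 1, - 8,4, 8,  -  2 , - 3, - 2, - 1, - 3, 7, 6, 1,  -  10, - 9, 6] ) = [ - 10, -9, - 8, - 4, - 3, - 3,-2, - 2, - 1 , 0, 1,1,2, 4,  6, 6, 7 , 7, 8]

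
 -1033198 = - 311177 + -722021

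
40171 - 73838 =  - 33667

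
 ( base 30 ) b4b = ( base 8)23457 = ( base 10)10031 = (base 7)41150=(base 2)10011100101111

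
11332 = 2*5666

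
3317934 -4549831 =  - 1231897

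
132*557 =73524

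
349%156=37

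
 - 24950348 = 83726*(  -  298) 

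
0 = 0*6140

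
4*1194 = 4776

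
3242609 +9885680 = 13128289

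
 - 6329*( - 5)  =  31645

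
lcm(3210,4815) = 9630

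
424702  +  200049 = 624751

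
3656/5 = 731 + 1/5=731.20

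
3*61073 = 183219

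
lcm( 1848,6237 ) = 49896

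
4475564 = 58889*76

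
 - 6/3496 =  - 3/1748 = - 0.00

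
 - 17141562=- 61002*281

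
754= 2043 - 1289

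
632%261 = 110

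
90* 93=8370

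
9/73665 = 1/8185 = 0.00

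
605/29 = 605/29 = 20.86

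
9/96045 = 3/32015 = 0.00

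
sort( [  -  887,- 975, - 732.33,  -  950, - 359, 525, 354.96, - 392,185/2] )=[ -975,  -  950, - 887, - 732.33, - 392, - 359, 185/2,354.96,525 ] 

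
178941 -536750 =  - 357809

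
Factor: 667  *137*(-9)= - 822411 = - 3^2*23^1*29^1*137^1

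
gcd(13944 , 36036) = 84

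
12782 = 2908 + 9874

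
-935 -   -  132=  - 803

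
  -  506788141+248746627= -258041514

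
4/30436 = 1/7609= 0.00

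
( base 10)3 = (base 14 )3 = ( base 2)11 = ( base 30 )3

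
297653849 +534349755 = 832003604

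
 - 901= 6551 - 7452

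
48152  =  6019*8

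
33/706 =33/706= 0.05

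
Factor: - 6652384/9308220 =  - 2^3*3^ ( - 1 ) *5^( - 1)*449^1*463^1*155137^( - 1) = - 1663096/2327055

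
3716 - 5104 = -1388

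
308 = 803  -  495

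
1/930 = 1/930 = 0.00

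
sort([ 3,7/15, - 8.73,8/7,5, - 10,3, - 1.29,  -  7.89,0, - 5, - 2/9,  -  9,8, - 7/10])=[ - 10, - 9, - 8.73, - 7.89, - 5, - 1.29, - 7/10, - 2/9, 0,7/15, 8/7,3,  3, 5,8] 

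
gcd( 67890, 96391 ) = 1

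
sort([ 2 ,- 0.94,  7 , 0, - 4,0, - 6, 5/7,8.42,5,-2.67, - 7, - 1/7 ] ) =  [ - 7,-6,-4, - 2.67, - 0.94, - 1/7,0,0,5/7,  2, 5,7,8.42]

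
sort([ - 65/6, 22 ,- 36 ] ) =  [ - 36,  -  65/6,22 ]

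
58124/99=587 + 1/9 = 587.11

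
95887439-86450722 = 9436717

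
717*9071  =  6503907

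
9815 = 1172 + 8643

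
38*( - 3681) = - 139878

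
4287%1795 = 697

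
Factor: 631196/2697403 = 2^2*31^( -1) * 87013^( -1)*157799^1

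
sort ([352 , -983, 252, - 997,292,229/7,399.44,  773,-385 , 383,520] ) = [ - 997, - 983,  -  385,229/7,  252,292,352,383, 399.44,520, 773] 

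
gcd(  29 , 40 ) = 1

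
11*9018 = 99198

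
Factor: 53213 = 127^1* 419^1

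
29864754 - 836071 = 29028683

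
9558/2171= 9558/2171 = 4.40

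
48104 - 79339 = - 31235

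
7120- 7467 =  - 347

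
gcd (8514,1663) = 1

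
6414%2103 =105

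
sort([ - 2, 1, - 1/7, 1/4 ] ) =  [ - 2 , - 1/7  ,  1/4, 1 ]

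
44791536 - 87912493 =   -  43120957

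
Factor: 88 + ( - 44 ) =44= 2^2  *11^1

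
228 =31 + 197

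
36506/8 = 18253/4 = 4563.25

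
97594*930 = 90762420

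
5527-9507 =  - 3980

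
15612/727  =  15612/727 = 21.47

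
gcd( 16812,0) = 16812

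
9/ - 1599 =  - 1 + 530/533 = -0.01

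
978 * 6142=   6006876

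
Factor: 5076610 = 2^1*5^1*7^1*11^1*19^1*347^1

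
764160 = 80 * 9552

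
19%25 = 19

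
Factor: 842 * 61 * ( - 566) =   -  2^2 * 61^1*283^1*421^1=-29070892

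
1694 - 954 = 740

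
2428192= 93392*26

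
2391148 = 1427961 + 963187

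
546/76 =7 + 7/38 = 7.18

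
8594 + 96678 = 105272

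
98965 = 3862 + 95103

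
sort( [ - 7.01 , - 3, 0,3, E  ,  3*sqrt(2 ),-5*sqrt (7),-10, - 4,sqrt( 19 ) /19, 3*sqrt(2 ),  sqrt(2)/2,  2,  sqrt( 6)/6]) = [ - 5*sqrt(7), - 10,  -  7.01 , - 4, - 3, 0,sqrt (19) /19 , sqrt ( 6)/6, sqrt( 2 )/2, 2,E, 3,3*sqrt (2 ) , 3*sqrt (2)] 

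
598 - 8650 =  - 8052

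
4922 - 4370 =552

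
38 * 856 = 32528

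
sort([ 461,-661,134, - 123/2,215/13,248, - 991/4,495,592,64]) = [ - 661, - 991/4,- 123/2, 215/13,64,134,248, 461, 495, 592] 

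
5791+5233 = 11024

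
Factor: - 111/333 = -1/3=- 3^( - 1) 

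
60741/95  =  639 + 36/95= 639.38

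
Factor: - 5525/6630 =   -  2^(- 1 )*3^( - 1 ) * 5^1 = - 5/6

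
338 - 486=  - 148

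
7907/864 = 9 + 131/864 = 9.15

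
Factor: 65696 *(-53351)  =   - 2^5 * 31^1 * 1721^1 * 2053^1=- 3504947296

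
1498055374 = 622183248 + 875872126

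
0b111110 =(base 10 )62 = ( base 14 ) 46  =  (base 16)3e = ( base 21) 2k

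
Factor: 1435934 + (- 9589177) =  - 7^1*1164749^1 = - 8153243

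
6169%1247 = 1181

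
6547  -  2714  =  3833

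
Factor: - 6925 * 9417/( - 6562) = 65212725/6562 = 2^(- 1 )*3^1*5^2* 17^( - 1) *43^1*73^1 * 193^( - 1) * 277^1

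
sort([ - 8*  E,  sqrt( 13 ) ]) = [ - 8 * E,sqrt (13) ]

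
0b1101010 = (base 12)8A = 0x6A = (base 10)106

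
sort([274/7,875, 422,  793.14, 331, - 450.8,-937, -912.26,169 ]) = [ - 937 , - 912.26,- 450.8,274/7,169 , 331,422,793.14,875] 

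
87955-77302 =10653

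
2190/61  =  2190/61= 35.90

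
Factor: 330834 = 2^1 *3^1 * 7^1*7877^1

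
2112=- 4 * ( - 528)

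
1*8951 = 8951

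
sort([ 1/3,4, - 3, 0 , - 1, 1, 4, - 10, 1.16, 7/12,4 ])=[ - 10, - 3, - 1,0,  1/3, 7/12, 1 , 1.16 , 4,  4,4 ]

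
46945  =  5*9389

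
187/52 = 187/52 = 3.60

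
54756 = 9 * 6084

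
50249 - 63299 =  - 13050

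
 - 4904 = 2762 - 7666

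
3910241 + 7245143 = 11155384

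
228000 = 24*9500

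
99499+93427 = 192926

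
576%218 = 140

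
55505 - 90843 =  - 35338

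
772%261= 250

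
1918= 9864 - 7946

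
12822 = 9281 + 3541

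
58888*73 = 4298824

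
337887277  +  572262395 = 910149672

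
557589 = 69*8081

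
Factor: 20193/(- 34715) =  - 381/655= - 3^1*5^( - 1) * 127^1  *131^( - 1)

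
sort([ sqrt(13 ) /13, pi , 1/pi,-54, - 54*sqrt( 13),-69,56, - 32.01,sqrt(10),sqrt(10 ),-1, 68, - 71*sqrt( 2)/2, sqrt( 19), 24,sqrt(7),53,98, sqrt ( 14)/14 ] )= [ - 54*sqrt(13), - 69, - 54, - 71*sqrt(2 )/2,- 32.01,-1,  sqrt(14 )/14,sqrt(13)/13,1/pi,  sqrt(7), pi,sqrt( 10),sqrt(10),sqrt( 19),24,53 , 56,68,98 ]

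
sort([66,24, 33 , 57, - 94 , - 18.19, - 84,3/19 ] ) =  [ - 94, - 84, - 18.19, 3/19, 24,33,57,66 ] 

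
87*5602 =487374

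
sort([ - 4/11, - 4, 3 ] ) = [ - 4, - 4/11 , 3 ]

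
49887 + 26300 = 76187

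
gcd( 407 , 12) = 1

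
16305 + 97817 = 114122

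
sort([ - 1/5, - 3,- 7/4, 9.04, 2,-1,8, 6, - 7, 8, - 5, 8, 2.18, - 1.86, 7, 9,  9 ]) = [ - 7, - 5,-3, - 1.86, -7/4, -1 , - 1/5, 2,2.18, 6, 7,8, 8, 8,9, 9, 9.04]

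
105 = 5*21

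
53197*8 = 425576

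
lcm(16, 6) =48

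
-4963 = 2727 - 7690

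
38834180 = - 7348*( - 5285 )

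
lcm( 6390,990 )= 70290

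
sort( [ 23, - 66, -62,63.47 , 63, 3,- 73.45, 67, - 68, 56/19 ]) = [-73.45, - 68, - 66, - 62,56/19,  3, 23,63,63.47, 67] 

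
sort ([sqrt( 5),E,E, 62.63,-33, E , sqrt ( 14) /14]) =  [ - 33,sqrt( 14)/14,  sqrt( 5 )  ,  E,E,E,62.63 ]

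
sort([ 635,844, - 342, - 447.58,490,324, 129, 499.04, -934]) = [-934, - 447.58, - 342,129,324,490 , 499.04, 635, 844] 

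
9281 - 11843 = -2562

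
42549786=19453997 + 23095789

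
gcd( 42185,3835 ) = 3835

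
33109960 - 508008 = 32601952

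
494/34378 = 247/17189 = 0.01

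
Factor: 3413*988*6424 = 2^5*11^1 * 13^1 * 19^1* 73^1*3413^1 = 21662010656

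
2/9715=2/9715 = 0.00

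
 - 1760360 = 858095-2618455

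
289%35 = 9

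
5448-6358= - 910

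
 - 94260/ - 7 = 13465 +5/7 = 13465.71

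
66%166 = 66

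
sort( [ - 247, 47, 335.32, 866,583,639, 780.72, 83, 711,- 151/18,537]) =[ - 247 , - 151/18, 47, 83,  335.32,537, 583,639, 711, 780.72, 866 ] 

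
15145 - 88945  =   - 73800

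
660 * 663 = 437580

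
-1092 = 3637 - 4729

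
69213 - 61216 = 7997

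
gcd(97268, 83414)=2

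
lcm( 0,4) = 0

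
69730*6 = 418380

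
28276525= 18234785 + 10041740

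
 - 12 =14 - 26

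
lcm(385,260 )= 20020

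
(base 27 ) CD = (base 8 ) 521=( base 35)9m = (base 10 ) 337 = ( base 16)151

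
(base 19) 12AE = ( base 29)97d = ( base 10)7785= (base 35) 6CF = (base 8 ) 17151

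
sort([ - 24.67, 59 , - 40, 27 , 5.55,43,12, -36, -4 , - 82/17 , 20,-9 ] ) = [ - 40, - 36, - 24.67, - 9, - 82/17, - 4,5.55, 12, 20,27,43,  59]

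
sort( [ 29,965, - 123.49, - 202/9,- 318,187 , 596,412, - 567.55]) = [- 567.55, - 318, - 123.49, - 202/9, 29,187,412,  596, 965 ]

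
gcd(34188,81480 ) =84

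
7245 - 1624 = 5621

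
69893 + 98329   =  168222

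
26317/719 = 36+ 433/719 = 36.60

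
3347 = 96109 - 92762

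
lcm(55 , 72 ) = 3960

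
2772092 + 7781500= 10553592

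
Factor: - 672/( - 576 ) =7/6=2^(-1) * 3^( - 1)*7^1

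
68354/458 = 34177/229= 149.24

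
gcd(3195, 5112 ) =639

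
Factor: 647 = 647^1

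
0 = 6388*0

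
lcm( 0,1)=0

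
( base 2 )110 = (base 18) 6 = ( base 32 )6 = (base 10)6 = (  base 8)6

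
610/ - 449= - 2 + 288/449 = - 1.36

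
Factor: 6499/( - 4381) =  - 13^( - 1 )* 67^1 * 97^1*337^( - 1 )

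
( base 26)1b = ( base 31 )16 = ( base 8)45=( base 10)37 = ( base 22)1F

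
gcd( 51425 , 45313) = 1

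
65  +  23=88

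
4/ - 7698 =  - 2/3849 = - 0.00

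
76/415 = 76/415 = 0.18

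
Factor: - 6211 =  - 6211^1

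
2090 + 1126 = 3216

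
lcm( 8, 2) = 8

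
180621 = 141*1281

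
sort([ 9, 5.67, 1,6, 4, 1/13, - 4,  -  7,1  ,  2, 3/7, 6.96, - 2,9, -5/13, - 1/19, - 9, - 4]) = [ - 9, - 7  , - 4, - 4, - 2 ,  -  5/13, - 1/19,1/13, 3/7,  1, 1, 2,4, 5.67,6, 6.96,9, 9]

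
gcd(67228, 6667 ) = 1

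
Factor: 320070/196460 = 2^(  -  1) * 3^1*11^(-1)*19^( - 1)*227^1 = 681/418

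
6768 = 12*564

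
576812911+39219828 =616032739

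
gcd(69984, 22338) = 18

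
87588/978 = 89 +91/163 = 89.56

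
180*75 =13500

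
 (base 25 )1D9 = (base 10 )959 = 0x3bf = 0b1110111111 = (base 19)2c9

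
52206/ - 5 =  - 10442 + 4/5 = - 10441.20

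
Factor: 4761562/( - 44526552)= - 2380781/22263276 = -2^( - 2)*3^( - 1 )*7^( - 1)*13^1*43^1*107^( - 1)*2477^( - 1 )*4259^1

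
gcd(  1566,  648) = 54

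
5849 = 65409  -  59560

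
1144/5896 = 13/67=0.19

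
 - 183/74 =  - 183/74 = - 2.47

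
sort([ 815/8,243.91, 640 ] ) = [ 815/8,243.91, 640 ] 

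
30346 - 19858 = 10488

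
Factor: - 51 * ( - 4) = 204 = 2^2*3^1*  17^1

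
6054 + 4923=10977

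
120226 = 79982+40244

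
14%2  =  0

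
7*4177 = 29239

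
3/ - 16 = -1 + 13/16 = - 0.19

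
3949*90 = 355410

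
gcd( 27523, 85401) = 1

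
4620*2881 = 13310220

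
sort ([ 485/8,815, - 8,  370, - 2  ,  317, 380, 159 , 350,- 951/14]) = [ - 951/14, - 8, - 2,485/8, 159, 317, 350,370,380, 815]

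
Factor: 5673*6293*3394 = 2^1*3^1 * 7^1*29^1*31^2*61^1*1697^1 = 121166441466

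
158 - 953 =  - 795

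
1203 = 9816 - 8613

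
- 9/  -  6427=9/6427= 0.00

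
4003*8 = 32024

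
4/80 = 1/20 = 0.05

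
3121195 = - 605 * ( - 5159)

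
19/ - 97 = - 19/97= - 0.20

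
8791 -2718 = 6073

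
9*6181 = 55629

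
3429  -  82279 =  - 78850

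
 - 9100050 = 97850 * ( - 93 )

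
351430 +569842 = 921272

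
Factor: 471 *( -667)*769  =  -3^1 * 23^1*29^1*157^1 * 769^1 = - 241586733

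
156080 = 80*1951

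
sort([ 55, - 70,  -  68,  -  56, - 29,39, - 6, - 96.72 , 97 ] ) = [- 96.72, - 70, - 68, - 56  ,  -  29,-6, 39, 55,97 ] 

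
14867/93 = 14867/93  =  159.86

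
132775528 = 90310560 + 42464968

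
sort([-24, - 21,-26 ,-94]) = [  -  94,-26, - 24,-21 ]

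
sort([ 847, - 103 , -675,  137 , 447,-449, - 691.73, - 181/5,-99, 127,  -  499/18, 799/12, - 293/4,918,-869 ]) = [-869, - 691.73,-675,-449 , - 103,-99,-293/4,-181/5  , - 499/18,799/12, 127, 137, 447, 847, 918]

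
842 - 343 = 499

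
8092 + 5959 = 14051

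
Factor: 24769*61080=2^3 * 3^1*5^1*17^1 * 31^1*47^1*509^1=1512890520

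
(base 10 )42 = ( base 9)46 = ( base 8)52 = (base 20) 22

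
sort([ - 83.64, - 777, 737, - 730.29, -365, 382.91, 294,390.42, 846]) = [ - 777, - 730.29, - 365, - 83.64, 294, 382.91,390.42, 737, 846 ]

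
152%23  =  14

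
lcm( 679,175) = 16975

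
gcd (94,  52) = 2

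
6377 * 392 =2499784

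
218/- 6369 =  - 218/6369 = - 0.03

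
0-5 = -5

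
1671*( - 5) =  - 8355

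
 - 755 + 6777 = 6022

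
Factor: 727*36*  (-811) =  - 2^2*3^2*727^1*811^1 = - 21225492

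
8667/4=2166 + 3/4 = 2166.75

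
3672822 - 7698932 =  - 4026110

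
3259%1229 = 801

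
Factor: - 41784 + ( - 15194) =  - 56978 = -2^1 *31^1*919^1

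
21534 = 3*7178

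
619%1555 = 619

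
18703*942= 17618226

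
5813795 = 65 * 89443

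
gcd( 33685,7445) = 5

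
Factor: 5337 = 3^2*593^1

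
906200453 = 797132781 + 109067672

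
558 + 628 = 1186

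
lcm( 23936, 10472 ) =167552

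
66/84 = 11/14 = 0.79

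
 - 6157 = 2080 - 8237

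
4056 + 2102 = 6158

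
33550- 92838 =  - 59288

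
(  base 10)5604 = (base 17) 126b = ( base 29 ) 6j7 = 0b1010111100100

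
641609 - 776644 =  - 135035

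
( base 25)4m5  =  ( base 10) 3055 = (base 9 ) 4164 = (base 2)101111101111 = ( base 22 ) 66j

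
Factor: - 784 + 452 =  - 2^2*83^1=- 332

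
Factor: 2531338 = 2^1*89^1 * 14221^1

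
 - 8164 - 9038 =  - 17202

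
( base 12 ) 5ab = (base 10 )851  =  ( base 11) 704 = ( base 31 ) re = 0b1101010011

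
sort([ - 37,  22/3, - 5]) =[ - 37, - 5,22/3]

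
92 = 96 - 4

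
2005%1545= 460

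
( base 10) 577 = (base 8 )1101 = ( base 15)287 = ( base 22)145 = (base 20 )18H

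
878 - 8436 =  - 7558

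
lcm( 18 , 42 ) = 126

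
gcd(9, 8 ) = 1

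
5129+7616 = 12745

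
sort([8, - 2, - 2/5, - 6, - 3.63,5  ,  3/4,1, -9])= [ - 9, - 6 , - 3.63,- 2, - 2/5, 3/4,  1 , 5 , 8 ]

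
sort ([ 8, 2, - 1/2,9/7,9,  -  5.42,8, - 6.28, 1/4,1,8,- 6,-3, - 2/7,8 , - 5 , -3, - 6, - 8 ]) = [ - 8, - 6.28, - 6,-6, - 5.42, - 5,- 3, - 3, - 1/2,-2/7, 1/4,1,9/7,2,8,8,8 , 8, 9]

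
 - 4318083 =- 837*5159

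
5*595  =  2975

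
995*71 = 70645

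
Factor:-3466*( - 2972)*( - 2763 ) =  - 2^3*3^2*307^1 * 743^1*1733^1=- 28461530376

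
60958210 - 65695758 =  - 4737548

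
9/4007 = 9/4007 = 0.00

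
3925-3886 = 39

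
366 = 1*366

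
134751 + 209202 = 343953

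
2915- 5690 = -2775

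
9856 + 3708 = 13564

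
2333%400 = 333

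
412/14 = 29 + 3/7  =  29.43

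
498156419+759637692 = 1257794111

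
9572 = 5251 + 4321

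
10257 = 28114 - 17857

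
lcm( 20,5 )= 20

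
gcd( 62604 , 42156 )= 36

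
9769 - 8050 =1719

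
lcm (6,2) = 6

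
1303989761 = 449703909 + 854285852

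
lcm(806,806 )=806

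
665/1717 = 665/1717 = 0.39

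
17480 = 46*380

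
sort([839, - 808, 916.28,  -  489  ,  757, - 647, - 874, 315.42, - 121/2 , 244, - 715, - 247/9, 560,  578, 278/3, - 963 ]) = [- 963, - 874, - 808, - 715,  -  647, - 489, - 121/2 , - 247/9,278/3,244,315.42, 560,578,757 , 839, 916.28] 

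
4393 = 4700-307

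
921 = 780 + 141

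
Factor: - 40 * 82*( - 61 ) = 2^4 *5^1*41^1 * 61^1 = 200080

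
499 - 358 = 141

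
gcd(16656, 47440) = 16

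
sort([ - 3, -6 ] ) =[-6,  -  3]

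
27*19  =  513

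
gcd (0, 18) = 18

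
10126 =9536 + 590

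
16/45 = 16/45 = 0.36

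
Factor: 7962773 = 7^1*13^2 * 53^1*127^1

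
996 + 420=1416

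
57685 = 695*83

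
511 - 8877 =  - 8366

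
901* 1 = 901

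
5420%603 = 596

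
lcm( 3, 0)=0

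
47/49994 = 47/49994 = 0.00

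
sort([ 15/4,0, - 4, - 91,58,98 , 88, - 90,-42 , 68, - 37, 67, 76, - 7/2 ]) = [-91, - 90 , - 42,-37, - 4, - 7/2, 0 , 15/4, 58, 67,68,76,88, 98]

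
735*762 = 560070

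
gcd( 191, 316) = 1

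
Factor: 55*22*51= 2^1 * 3^1*5^1*11^2*17^1 = 61710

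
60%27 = 6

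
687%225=12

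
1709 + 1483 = 3192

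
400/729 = 400/729 = 0.55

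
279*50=13950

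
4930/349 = 14 + 44/349 =14.13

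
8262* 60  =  495720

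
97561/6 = 16260 + 1/6 = 16260.17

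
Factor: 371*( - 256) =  - 2^8*7^1*53^1=   -94976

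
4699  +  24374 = 29073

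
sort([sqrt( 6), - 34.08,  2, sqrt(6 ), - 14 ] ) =[- 34.08,  -  14,2,sqrt(6 ),sqrt ( 6)]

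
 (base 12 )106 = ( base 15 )A0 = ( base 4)2112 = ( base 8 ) 226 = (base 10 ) 150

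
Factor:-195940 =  - 2^2*5^1 *97^1*101^1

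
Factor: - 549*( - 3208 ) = 2^3*3^2*61^1*401^1 =1761192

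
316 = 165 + 151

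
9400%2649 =1453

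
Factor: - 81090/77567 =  - 2^1 * 3^2*5^1*7^( - 2 )*17^1*53^1 *1583^(-1) 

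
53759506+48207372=101966878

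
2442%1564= 878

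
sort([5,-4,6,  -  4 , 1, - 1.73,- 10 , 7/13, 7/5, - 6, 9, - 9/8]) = [ -10, - 6, - 4,-4, -1.73, - 9/8,7/13, 1, 7/5, 5 , 6,9]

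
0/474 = 0 =0.00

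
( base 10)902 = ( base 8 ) 1606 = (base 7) 2426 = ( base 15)402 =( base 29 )123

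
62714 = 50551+12163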